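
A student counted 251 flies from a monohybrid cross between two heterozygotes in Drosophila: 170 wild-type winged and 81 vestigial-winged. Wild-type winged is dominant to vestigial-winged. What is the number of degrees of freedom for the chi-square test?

For a monohybrid cross between heterozygotes with complete dominance, the expected phenotypic ratio is 3:1.
A goodness-of-fit test with 2 phenotype classes has df = 2 − 1 = 1.

1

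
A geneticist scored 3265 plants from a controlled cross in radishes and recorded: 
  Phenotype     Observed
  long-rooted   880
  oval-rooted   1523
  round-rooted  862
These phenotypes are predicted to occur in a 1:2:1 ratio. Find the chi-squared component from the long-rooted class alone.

4.979

Total ratio parts = 4. Expected numbers out of 3265:
  long-rooted: 3265 × 1/4 = 816.25
  oval-rooted: 3265 × 2/4 = 1632.5
  round-rooted: 3265 × 1/4 = 816.25
Contribution of long-rooted: (880 − 816.25)² / 816.25 = 4.9789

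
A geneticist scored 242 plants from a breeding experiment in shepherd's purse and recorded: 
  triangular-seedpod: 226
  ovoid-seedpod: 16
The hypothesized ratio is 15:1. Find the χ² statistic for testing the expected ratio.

Total ratio parts = 16. Expected numbers out of 242:
  triangular-seedpod: 242 × 15/16 = 226.875
  ovoid-seedpod: 242 × 1/16 = 15.125
χ² = Σ (O − E)² / E
  triangular-seedpod: (226 − 226.875)² / 226.875 = 0.0034
  ovoid-seedpod: (16 − 15.125)² / 15.125 = 0.0506
χ² = 0.0034 + 0.0506 = 0.054

0.054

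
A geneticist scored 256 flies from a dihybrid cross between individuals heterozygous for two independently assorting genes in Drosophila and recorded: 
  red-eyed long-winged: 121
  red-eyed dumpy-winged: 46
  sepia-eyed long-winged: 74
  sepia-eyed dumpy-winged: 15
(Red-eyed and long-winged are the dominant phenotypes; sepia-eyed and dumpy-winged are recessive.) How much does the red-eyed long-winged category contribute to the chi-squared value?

A dihybrid F₂ with independent assortment and complete dominance at both loci gives a 9:3:3:1 phenotypic ratio.
Expected counts for N = 256 under a 9:3:3:1 ratio (total parts = 16):
  red-eyed long-winged: 256 × 9/16 = 144
  red-eyed dumpy-winged: 256 × 3/16 = 48
  sepia-eyed long-winged: 256 × 3/16 = 48
  sepia-eyed dumpy-winged: 256 × 1/16 = 16
Contribution of red-eyed long-winged: (121 − 144)² / 144 = 3.6736

3.674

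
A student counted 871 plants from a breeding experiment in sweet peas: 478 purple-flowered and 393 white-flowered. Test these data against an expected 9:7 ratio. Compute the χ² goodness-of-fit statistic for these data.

Total ratio parts = 16. Expected numbers out of 871:
  purple-flowered: 871 × 9/16 = 489.9375
  white-flowered: 871 × 7/16 = 381.0625
χ² = Σ (O − E)² / E
  purple-flowered: (478 − 489.9375)² / 489.9375 = 0.2909
  white-flowered: (393 − 381.0625)² / 381.0625 = 0.3740
χ² = 0.2909 + 0.3740 = 0.6649 ≈ 0.665

0.665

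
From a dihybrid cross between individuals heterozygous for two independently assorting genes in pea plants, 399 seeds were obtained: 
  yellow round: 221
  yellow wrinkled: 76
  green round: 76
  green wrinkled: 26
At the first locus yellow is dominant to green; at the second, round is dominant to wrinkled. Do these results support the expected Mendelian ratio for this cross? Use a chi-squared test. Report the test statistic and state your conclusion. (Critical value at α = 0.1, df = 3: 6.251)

A dihybrid F₂ with independent assortment and complete dominance at both loci gives a 9:3:3:1 phenotypic ratio.
Total ratio parts = 16. Expected numbers out of 399:
  yellow round: 399 × 9/16 = 224.4375
  yellow wrinkled: 399 × 3/16 = 74.8125
  green round: 399 × 3/16 = 74.8125
  green wrinkled: 399 × 1/16 = 24.9375
χ² = Σ (O − E)² / E
  yellow round: (221 − 224.4375)² / 224.4375 = 0.0526
  yellow wrinkled: (76 − 74.8125)² / 74.8125 = 0.0188
  green round: (76 − 74.8125)² / 74.8125 = 0.0188
  green wrinkled: (26 − 24.9375)² / 24.9375 = 0.0453
χ² = 0.0526 + 0.0188 + 0.0188 + 0.0453 = 0.1355 ≈ 0.136
Degrees of freedom = 4 − 1 = 3; critical value at α = 0.1 is 6.251.
Since 0.136 < 6.251, we fail to reject the null hypothesis — the data are consistent with the 9:3:3:1 ratio.

0.136; consistent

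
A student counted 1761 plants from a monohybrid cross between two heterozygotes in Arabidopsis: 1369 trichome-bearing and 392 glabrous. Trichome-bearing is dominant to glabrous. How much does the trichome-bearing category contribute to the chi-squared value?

1.763

For a monohybrid cross between heterozygotes with complete dominance, the expected phenotypic ratio is 3:1.
Total ratio parts = 4. Expected numbers out of 1761:
  trichome-bearing: 1761 × 3/4 = 1320.75
  glabrous: 1761 × 1/4 = 440.25
Contribution of trichome-bearing: (1369 − 1320.75)² / 1320.75 = 1.7627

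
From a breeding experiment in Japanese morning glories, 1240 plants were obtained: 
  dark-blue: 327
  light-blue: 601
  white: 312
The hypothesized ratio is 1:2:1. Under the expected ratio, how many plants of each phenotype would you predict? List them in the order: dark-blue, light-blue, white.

310, 620, 310

Expected counts for N = 1240 under a 1:2:1 ratio (total parts = 4):
  dark-blue: 1240 × 1/4 = 310
  light-blue: 1240 × 2/4 = 620
  white: 1240 × 1/4 = 310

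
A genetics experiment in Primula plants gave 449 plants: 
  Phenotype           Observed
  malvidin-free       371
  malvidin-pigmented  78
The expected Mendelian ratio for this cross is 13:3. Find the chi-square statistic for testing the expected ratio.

0.560

Under the 13:3 hypothesis (Σ ratio = 16, N = 449):
  malvidin-free: 449 × 13/16 = 364.8125
  malvidin-pigmented: 449 × 3/16 = 84.1875
χ² = Σ (O − E)² / E
  malvidin-free: (371 − 364.8125)² / 364.8125 = 0.1049
  malvidin-pigmented: (78 − 84.1875)² / 84.1875 = 0.4548
χ² = 0.1049 + 0.4548 = 0.5597 ≈ 0.560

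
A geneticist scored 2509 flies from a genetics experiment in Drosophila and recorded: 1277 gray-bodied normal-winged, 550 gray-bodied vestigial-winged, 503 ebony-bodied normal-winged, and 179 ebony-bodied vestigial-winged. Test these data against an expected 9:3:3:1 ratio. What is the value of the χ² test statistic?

Under the 9:3:3:1 hypothesis (Σ ratio = 16, N = 2509):
  gray-bodied normal-winged: 2509 × 9/16 = 1411.3125
  gray-bodied vestigial-winged: 2509 × 3/16 = 470.4375
  ebony-bodied normal-winged: 2509 × 3/16 = 470.4375
  ebony-bodied vestigial-winged: 2509 × 1/16 = 156.8125
χ² = Σ (O − E)² / E
  gray-bodied normal-winged: (1277 − 1411.3125)² / 1411.3125 = 12.7823
  gray-bodied vestigial-winged: (550 − 470.4375)² / 470.4375 = 13.4560
  ebony-bodied normal-winged: (503 − 470.4375)² / 470.4375 = 2.2539
  ebony-bodied vestigial-winged: (179 − 156.8125)² / 156.8125 = 3.1393
χ² = 12.7823 + 13.4560 + 2.2539 + 3.1393 = 31.6315 ≈ 31.632

31.632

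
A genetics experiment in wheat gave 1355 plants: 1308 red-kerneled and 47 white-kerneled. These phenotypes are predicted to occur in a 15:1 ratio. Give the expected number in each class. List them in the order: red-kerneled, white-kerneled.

1270.3125, 84.6875

Under the 15:1 hypothesis (Σ ratio = 16, N = 1355):
  red-kerneled: 1355 × 15/16 = 1270.3125
  white-kerneled: 1355 × 1/16 = 84.6875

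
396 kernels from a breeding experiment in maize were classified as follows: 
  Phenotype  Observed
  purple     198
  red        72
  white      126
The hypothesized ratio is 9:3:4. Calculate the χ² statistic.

10.182

The 9:3:4 ratio has 16 parts, so with N = 396 the expected counts are:
  purple: 396 × 9/16 = 222.75
  red: 396 × 3/16 = 74.25
  white: 396 × 4/16 = 99
χ² = Σ (O − E)² / E
  purple: (198 − 222.75)² / 222.75 = 2.7500
  red: (72 − 74.25)² / 74.25 = 0.0682
  white: (126 − 99)² / 99 = 7.3636
χ² = 2.7500 + 0.0682 + 7.3636 = 10.1818 ≈ 10.182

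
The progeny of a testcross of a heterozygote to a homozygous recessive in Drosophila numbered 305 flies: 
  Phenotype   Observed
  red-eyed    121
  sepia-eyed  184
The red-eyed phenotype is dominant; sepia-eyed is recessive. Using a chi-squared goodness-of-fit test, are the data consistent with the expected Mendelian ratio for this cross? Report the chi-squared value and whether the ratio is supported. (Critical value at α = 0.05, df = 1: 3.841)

13.013; not consistent

A testcross of a heterozygote (Aa × aa) gives a 1:1 phenotypic ratio.
Under the 1:1 hypothesis (Σ ratio = 2, N = 305):
  red-eyed: 305 × 1/2 = 152.5
  sepia-eyed: 305 × 1/2 = 152.5
χ² = Σ (O − E)² / E
  red-eyed: (121 − 152.5)² / 152.5 = 6.5066
  sepia-eyed: (184 − 152.5)² / 152.5 = 6.5066
χ² = 6.5066 + 6.5066 = 13.0132 ≈ 13.013
Degrees of freedom = 2 − 1 = 1; critical value at α = 0.05 is 3.841.
Since 13.013 > 3.841, we reject the null hypothesis — the data do not fit the 1:1 ratio.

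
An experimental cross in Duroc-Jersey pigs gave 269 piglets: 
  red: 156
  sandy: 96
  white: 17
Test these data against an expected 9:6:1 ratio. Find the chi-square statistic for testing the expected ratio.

Under the 9:6:1 hypothesis (Σ ratio = 16, N = 269):
  red: 269 × 9/16 = 151.3125
  sandy: 269 × 6/16 = 100.875
  white: 269 × 1/16 = 16.8125
χ² = Σ (O − E)² / E
  red: (156 − 151.3125)² / 151.3125 = 0.1452
  sandy: (96 − 100.875)² / 100.875 = 0.2356
  white: (17 − 16.8125)² / 16.8125 = 0.0021
χ² = 0.1452 + 0.2356 + 0.0021 = 0.3829 ≈ 0.383

0.383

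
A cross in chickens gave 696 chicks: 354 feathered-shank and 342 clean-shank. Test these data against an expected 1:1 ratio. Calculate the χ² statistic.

0.207

The 1:1 ratio has 2 parts, so with N = 696 the expected counts are:
  feathered-shank: 696 × 1/2 = 348
  clean-shank: 696 × 1/2 = 348
χ² = Σ (O − E)² / E
  feathered-shank: (354 − 348)² / 348 = 0.1034
  clean-shank: (342 − 348)² / 348 = 0.1034
χ² = 0.1034 + 0.1034 = 0.2068 ≈ 0.207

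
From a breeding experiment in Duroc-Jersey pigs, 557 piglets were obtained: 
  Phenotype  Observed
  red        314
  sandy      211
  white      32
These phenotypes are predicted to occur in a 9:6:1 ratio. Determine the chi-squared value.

0.250

Total ratio parts = 16. Expected numbers out of 557:
  red: 557 × 9/16 = 313.3125
  sandy: 557 × 6/16 = 208.875
  white: 557 × 1/16 = 34.8125
χ² = Σ (O − E)² / E
  red: (314 − 313.3125)² / 313.3125 = 0.0015
  sandy: (211 − 208.875)² / 208.875 = 0.0216
  white: (32 − 34.8125)² / 34.8125 = 0.2272
χ² = 0.0015 + 0.0216 + 0.2272 = 0.2503 ≈ 0.250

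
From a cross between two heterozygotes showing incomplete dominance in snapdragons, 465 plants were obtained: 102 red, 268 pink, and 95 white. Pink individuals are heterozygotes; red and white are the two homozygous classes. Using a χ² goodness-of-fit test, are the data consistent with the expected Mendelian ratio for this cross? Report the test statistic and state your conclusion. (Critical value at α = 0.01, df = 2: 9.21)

With incomplete dominance, a heterozygote × heterozygote cross gives a 1:2:1 phenotypic ratio.
The 1:2:1 ratio has 4 parts, so with N = 465 the expected counts are:
  red: 465 × 1/4 = 116.25
  pink: 465 × 2/4 = 232.5
  white: 465 × 1/4 = 116.25
χ² = Σ (O − E)² / E
  red: (102 − 116.25)² / 116.25 = 1.7468
  pink: (268 − 232.5)² / 232.5 = 5.4204
  white: (95 − 116.25)² / 116.25 = 3.8844
χ² = 1.7468 + 5.4204 + 3.8844 = 11.0516 ≈ 11.052
Degrees of freedom = 3 − 1 = 2; critical value at α = 0.01 is 9.21.
Since 11.052 > 9.21, we reject the null hypothesis — the data do not fit the 1:2:1 ratio.

11.052; not consistent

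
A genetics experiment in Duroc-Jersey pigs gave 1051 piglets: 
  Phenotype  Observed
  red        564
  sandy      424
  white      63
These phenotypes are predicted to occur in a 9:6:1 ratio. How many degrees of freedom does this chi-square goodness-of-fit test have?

2

A goodness-of-fit test with 3 phenotype classes has df = 3 − 1 = 2.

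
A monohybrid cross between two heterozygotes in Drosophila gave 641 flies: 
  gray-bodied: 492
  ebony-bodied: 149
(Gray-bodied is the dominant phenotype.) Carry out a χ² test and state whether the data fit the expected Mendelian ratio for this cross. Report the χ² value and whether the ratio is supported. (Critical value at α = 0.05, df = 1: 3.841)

For a monohybrid cross between heterozygotes with complete dominance, the expected phenotypic ratio is 3:1.
Total ratio parts = 4. Expected numbers out of 641:
  gray-bodied: 641 × 3/4 = 480.75
  ebony-bodied: 641 × 1/4 = 160.25
χ² = Σ (O − E)² / E
  gray-bodied: (492 − 480.75)² / 480.75 = 0.2633
  ebony-bodied: (149 − 160.25)² / 160.25 = 0.7898
χ² = 0.2633 + 0.7898 = 1.0531 ≈ 1.053
Degrees of freedom = 2 − 1 = 1; critical value at α = 0.05 is 3.841.
Since 1.053 < 3.841, we fail to reject the null hypothesis — the data are consistent with the 3:1 ratio.

1.053; consistent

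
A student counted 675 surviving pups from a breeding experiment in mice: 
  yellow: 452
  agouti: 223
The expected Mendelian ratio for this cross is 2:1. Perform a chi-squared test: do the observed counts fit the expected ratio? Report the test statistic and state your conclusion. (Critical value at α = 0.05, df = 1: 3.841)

0.027; consistent

Under the 2:1 hypothesis (Σ ratio = 3, N = 675):
  yellow: 675 × 2/3 = 450
  agouti: 675 × 1/3 = 225
χ² = Σ (O − E)² / E
  yellow: (452 − 450)² / 450 = 0.0089
  agouti: (223 − 225)² / 225 = 0.0178
χ² = 0.0089 + 0.0178 = 0.0267 ≈ 0.027
Degrees of freedom = 2 − 1 = 1; critical value at α = 0.05 is 3.841.
Since 0.027 < 3.841, we fail to reject the null hypothesis — the data are consistent with the 2:1 ratio.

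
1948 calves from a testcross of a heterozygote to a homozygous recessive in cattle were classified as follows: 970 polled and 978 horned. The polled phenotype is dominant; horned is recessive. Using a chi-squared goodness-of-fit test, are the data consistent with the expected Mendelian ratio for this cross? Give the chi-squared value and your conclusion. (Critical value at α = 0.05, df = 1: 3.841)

0.033; consistent

A testcross of a heterozygote (Aa × aa) gives a 1:1 phenotypic ratio.
The 1:1 ratio has 2 parts, so with N = 1948 the expected counts are:
  polled: 1948 × 1/2 = 974
  horned: 1948 × 1/2 = 974
χ² = Σ (O − E)² / E
  polled: (970 − 974)² / 974 = 0.0164
  horned: (978 − 974)² / 974 = 0.0164
χ² = 0.0164 + 0.0164 = 0.0328 ≈ 0.033
Degrees of freedom = 2 − 1 = 1; critical value at α = 0.05 is 3.841.
Since 0.033 < 3.841, we fail to reject the null hypothesis — the data are consistent with the 1:1 ratio.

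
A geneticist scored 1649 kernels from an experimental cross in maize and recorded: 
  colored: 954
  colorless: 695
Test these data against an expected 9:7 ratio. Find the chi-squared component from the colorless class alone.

0.969

The 9:7 ratio has 16 parts, so with N = 1649 the expected counts are:
  colored: 1649 × 9/16 = 927.5625
  colorless: 1649 × 7/16 = 721.4375
Contribution of colorless: (695 − 721.4375)² / 721.4375 = 0.9688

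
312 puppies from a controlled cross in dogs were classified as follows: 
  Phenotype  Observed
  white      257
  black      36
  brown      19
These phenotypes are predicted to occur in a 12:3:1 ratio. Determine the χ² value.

10.927

Total ratio parts = 16. Expected numbers out of 312:
  white: 312 × 12/16 = 234
  black: 312 × 3/16 = 58.5
  brown: 312 × 1/16 = 19.5
χ² = Σ (O − E)² / E
  white: (257 − 234)² / 234 = 2.2607
  black: (36 − 58.5)² / 58.5 = 8.6538
  brown: (19 − 19.5)² / 19.5 = 0.0128
χ² = 2.2607 + 8.6538 + 0.0128 = 10.9273 ≈ 10.927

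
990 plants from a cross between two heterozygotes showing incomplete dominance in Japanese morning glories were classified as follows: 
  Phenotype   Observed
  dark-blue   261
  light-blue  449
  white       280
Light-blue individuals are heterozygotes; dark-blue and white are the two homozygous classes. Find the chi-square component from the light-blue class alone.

With incomplete dominance, a heterozygote × heterozygote cross gives a 1:2:1 phenotypic ratio.
The 1:2:1 ratio has 4 parts, so with N = 990 the expected counts are:
  dark-blue: 990 × 1/4 = 247.5
  light-blue: 990 × 2/4 = 495
  white: 990 × 1/4 = 247.5
Contribution of light-blue: (449 − 495)² / 495 = 4.2747

4.275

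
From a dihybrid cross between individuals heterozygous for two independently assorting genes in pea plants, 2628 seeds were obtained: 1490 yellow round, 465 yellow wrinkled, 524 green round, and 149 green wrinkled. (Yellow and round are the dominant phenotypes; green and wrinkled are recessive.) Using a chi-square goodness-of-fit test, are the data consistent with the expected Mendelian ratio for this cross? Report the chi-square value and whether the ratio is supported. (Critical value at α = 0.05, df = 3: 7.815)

5.054; consistent

A dihybrid F₂ with independent assortment and complete dominance at both loci gives a 9:3:3:1 phenotypic ratio.
Total ratio parts = 16. Expected numbers out of 2628:
  yellow round: 2628 × 9/16 = 1478.25
  yellow wrinkled: 2628 × 3/16 = 492.75
  green round: 2628 × 3/16 = 492.75
  green wrinkled: 2628 × 1/16 = 164.25
χ² = Σ (O − E)² / E
  yellow round: (1490 − 1478.25)² / 1478.25 = 0.0934
  yellow wrinkled: (465 − 492.75)² / 492.75 = 1.5628
  green round: (524 − 492.75)² / 492.75 = 1.9819
  green wrinkled: (149 − 164.25)² / 164.25 = 1.4159
χ² = 0.0934 + 1.5628 + 1.9819 + 1.4159 = 5.054
Degrees of freedom = 4 − 1 = 3; critical value at α = 0.05 is 7.815.
Since 5.054 < 7.815, we fail to reject the null hypothesis — the data are consistent with the 9:3:3:1 ratio.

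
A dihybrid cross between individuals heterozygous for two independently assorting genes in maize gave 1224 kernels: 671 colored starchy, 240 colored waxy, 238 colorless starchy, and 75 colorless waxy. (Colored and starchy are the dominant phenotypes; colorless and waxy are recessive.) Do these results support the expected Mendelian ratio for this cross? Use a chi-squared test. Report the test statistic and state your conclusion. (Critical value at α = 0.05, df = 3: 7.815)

1.269; consistent

A dihybrid F₂ with independent assortment and complete dominance at both loci gives a 9:3:3:1 phenotypic ratio.
Total ratio parts = 16. Expected numbers out of 1224:
  colored starchy: 1224 × 9/16 = 688.5
  colored waxy: 1224 × 3/16 = 229.5
  colorless starchy: 1224 × 3/16 = 229.5
  colorless waxy: 1224 × 1/16 = 76.5
χ² = Σ (O − E)² / E
  colored starchy: (671 − 688.5)² / 688.5 = 0.4448
  colored waxy: (240 − 229.5)² / 229.5 = 0.4804
  colorless starchy: (238 − 229.5)² / 229.5 = 0.3148
  colorless waxy: (75 − 76.5)² / 76.5 = 0.0294
χ² = 0.4448 + 0.4804 + 0.3148 + 0.0294 = 1.2694 ≈ 1.269
Degrees of freedom = 4 − 1 = 3; critical value at α = 0.05 is 7.815.
Since 1.269 < 7.815, we fail to reject the null hypothesis — the data are consistent with the 9:3:3:1 ratio.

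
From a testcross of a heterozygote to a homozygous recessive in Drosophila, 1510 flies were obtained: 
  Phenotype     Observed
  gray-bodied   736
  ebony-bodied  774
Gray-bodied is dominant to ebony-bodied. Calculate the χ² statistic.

0.956

A testcross of a heterozygote (Aa × aa) gives a 1:1 phenotypic ratio.
Expected counts for N = 1510 under a 1:1 ratio (total parts = 2):
  gray-bodied: 1510 × 1/2 = 755
  ebony-bodied: 1510 × 1/2 = 755
χ² = Σ (O − E)² / E
  gray-bodied: (736 − 755)² / 755 = 0.4781
  ebony-bodied: (774 − 755)² / 755 = 0.4781
χ² = 0.4781 + 0.4781 = 0.9562 ≈ 0.956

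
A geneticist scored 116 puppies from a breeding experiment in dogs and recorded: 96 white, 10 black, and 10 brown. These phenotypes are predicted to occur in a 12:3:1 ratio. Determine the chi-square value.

Under the 12:3:1 hypothesis (Σ ratio = 16, N = 116):
  white: 116 × 12/16 = 87
  black: 116 × 3/16 = 21.75
  brown: 116 × 1/16 = 7.25
χ² = Σ (O − E)² / E
  white: (96 − 87)² / 87 = 0.9310
  black: (10 − 21.75)² / 21.75 = 6.3477
  brown: (10 − 7.25)² / 7.25 = 1.0431
χ² = 0.9310 + 6.3477 + 1.0431 = 8.3218 ≈ 8.322

8.322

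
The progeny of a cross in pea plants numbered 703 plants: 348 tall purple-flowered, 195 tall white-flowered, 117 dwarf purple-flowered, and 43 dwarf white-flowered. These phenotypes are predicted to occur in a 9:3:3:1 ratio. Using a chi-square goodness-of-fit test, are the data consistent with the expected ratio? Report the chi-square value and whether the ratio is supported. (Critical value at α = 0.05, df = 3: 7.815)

37.666; not consistent

The 9:3:3:1 ratio has 16 parts, so with N = 703 the expected counts are:
  tall purple-flowered: 703 × 9/16 = 395.4375
  tall white-flowered: 703 × 3/16 = 131.8125
  dwarf purple-flowered: 703 × 3/16 = 131.8125
  dwarf white-flowered: 703 × 1/16 = 43.9375
χ² = Σ (O − E)² / E
  tall purple-flowered: (348 − 395.4375)² / 395.4375 = 5.6907
  tall white-flowered: (195 − 131.8125)² / 131.8125 = 30.2905
  dwarf purple-flowered: (117 − 131.8125)² / 131.8125 = 1.6646
  dwarf white-flowered: (43 − 43.9375)² / 43.9375 = 0.0200
χ² = 5.6907 + 30.2905 + 1.6646 + 0.0200 = 37.6658 ≈ 37.666
Degrees of freedom = 4 − 1 = 3; critical value at α = 0.05 is 7.815.
Since 37.666 > 7.815, we reject the null hypothesis — the data do not fit the 9:3:3:1 ratio.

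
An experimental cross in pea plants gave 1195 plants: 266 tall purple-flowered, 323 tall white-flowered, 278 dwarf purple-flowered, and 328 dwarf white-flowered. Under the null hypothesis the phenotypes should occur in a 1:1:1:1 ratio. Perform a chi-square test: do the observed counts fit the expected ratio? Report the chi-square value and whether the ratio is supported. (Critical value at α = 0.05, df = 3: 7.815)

Total ratio parts = 4. Expected numbers out of 1195:
  tall purple-flowered: 1195 × 1/4 = 298.75
  tall white-flowered: 1195 × 1/4 = 298.75
  dwarf purple-flowered: 1195 × 1/4 = 298.75
  dwarf white-flowered: 1195 × 1/4 = 298.75
χ² = Σ (O − E)² / E
  tall purple-flowered: (266 − 298.75)² / 298.75 = 3.5902
  tall white-flowered: (323 − 298.75)² / 298.75 = 1.9684
  dwarf purple-flowered: (278 − 298.75)² / 298.75 = 1.4412
  dwarf white-flowered: (328 − 298.75)² / 298.75 = 2.8638
χ² = 3.5902 + 1.9684 + 1.4412 + 2.8638 = 9.8636 ≈ 9.864
Degrees of freedom = 4 − 1 = 3; critical value at α = 0.05 is 7.815.
Since 9.864 > 7.815, we reject the null hypothesis — the data do not fit the 1:1:1:1 ratio.

9.864; not consistent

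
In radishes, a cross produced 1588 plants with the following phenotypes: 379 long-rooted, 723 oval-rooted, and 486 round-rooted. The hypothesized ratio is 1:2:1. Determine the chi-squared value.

27.117

Expected counts for N = 1588 under a 1:2:1 ratio (total parts = 4):
  long-rooted: 1588 × 1/4 = 397
  oval-rooted: 1588 × 2/4 = 794
  round-rooted: 1588 × 1/4 = 397
χ² = Σ (O − E)² / E
  long-rooted: (379 − 397)² / 397 = 0.8161
  oval-rooted: (723 − 794)² / 794 = 6.3489
  round-rooted: (486 − 397)² / 397 = 19.9521
χ² = 0.8161 + 6.3489 + 19.9521 = 27.1171 ≈ 27.117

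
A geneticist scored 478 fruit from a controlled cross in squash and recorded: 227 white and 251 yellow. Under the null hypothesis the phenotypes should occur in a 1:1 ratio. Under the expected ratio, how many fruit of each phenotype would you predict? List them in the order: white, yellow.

Expected counts for N = 478 under a 1:1 ratio (total parts = 2):
  white: 478 × 1/2 = 239
  yellow: 478 × 1/2 = 239

239, 239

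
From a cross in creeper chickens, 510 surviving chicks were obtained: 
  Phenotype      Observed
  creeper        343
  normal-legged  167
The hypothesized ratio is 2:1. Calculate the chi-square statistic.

Total ratio parts = 3. Expected numbers out of 510:
  creeper: 510 × 2/3 = 340
  normal-legged: 510 × 1/3 = 170
χ² = Σ (O − E)² / E
  creeper: (343 − 340)² / 340 = 0.0265
  normal-legged: (167 − 170)² / 170 = 0.0529
χ² = 0.0265 + 0.0529 = 0.0794 ≈ 0.079

0.079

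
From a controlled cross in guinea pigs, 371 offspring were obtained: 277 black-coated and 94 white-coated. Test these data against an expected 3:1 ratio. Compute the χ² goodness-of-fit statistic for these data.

0.022

The 3:1 ratio has 4 parts, so with N = 371 the expected counts are:
  black-coated: 371 × 3/4 = 278.25
  white-coated: 371 × 1/4 = 92.75
χ² = Σ (O − E)² / E
  black-coated: (277 − 278.25)² / 278.25 = 0.0056
  white-coated: (94 − 92.75)² / 92.75 = 0.0168
χ² = 0.0056 + 0.0168 = 0.0224 ≈ 0.022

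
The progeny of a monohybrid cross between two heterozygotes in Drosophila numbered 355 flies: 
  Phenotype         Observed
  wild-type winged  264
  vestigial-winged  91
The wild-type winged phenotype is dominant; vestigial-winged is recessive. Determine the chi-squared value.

0.076

For a monohybrid cross between heterozygotes with complete dominance, the expected phenotypic ratio is 3:1.
Total ratio parts = 4. Expected numbers out of 355:
  wild-type winged: 355 × 3/4 = 266.25
  vestigial-winged: 355 × 1/4 = 88.75
χ² = Σ (O − E)² / E
  wild-type winged: (264 − 266.25)² / 266.25 = 0.0190
  vestigial-winged: (91 − 88.75)² / 88.75 = 0.0570
χ² = 0.0190 + 0.0570 = 0.076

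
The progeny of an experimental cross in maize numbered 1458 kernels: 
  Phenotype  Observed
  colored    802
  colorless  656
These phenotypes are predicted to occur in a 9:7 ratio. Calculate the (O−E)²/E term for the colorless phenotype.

Under the 9:7 hypothesis (Σ ratio = 16, N = 1458):
  colored: 1458 × 9/16 = 820.125
  colorless: 1458 × 7/16 = 637.875
Contribution of colorless: (656 − 637.875)² / 637.875 = 0.5150

0.515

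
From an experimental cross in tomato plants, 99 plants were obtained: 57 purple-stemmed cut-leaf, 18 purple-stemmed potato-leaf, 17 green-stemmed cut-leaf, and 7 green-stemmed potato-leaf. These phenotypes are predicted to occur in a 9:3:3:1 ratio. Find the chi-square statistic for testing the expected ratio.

0.286

Expected counts for N = 99 under a 9:3:3:1 ratio (total parts = 16):
  purple-stemmed cut-leaf: 99 × 9/16 = 55.6875
  purple-stemmed potato-leaf: 99 × 3/16 = 18.5625
  green-stemmed cut-leaf: 99 × 3/16 = 18.5625
  green-stemmed potato-leaf: 99 × 1/16 = 6.1875
χ² = Σ (O − E)² / E
  purple-stemmed cut-leaf: (57 − 55.6875)² / 55.6875 = 0.0309
  purple-stemmed potato-leaf: (18 − 18.5625)² / 18.5625 = 0.0170
  green-stemmed cut-leaf: (17 − 18.5625)² / 18.5625 = 0.1315
  green-stemmed potato-leaf: (7 − 6.1875)² / 6.1875 = 0.1067
χ² = 0.0309 + 0.0170 + 0.1315 + 0.1067 = 0.2861 ≈ 0.286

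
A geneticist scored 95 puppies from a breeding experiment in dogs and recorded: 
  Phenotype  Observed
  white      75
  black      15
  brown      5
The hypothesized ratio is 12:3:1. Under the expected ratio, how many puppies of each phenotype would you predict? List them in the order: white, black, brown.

71.25, 17.8125, 5.9375

Under the 12:3:1 hypothesis (Σ ratio = 16, N = 95):
  white: 95 × 12/16 = 71.25
  black: 95 × 3/16 = 17.8125
  brown: 95 × 1/16 = 5.9375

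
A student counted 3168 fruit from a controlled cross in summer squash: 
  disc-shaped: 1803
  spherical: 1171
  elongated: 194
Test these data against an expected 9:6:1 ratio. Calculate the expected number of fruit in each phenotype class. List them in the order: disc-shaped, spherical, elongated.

1782, 1188, 198

Total ratio parts = 16. Expected numbers out of 3168:
  disc-shaped: 3168 × 9/16 = 1782
  spherical: 3168 × 6/16 = 1188
  elongated: 3168 × 1/16 = 198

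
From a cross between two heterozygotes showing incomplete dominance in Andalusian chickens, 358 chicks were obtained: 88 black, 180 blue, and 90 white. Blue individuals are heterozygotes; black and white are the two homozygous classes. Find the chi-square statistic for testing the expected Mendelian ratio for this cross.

0.034

With incomplete dominance, a heterozygote × heterozygote cross gives a 1:2:1 phenotypic ratio.
The 1:2:1 ratio has 4 parts, so with N = 358 the expected counts are:
  black: 358 × 1/4 = 89.5
  blue: 358 × 2/4 = 179
  white: 358 × 1/4 = 89.5
χ² = Σ (O − E)² / E
  black: (88 − 89.5)² / 89.5 = 0.0251
  blue: (180 − 179)² / 179 = 0.0056
  white: (90 − 89.5)² / 89.5 = 0.0028
χ² = 0.0251 + 0.0056 + 0.0028 = 0.0335 ≈ 0.034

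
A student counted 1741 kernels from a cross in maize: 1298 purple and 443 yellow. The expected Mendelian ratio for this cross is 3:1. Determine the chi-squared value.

Expected counts for N = 1741 under a 3:1 ratio (total parts = 4):
  purple: 1741 × 3/4 = 1305.75
  yellow: 1741 × 1/4 = 435.25
χ² = Σ (O − E)² / E
  purple: (1298 − 1305.75)² / 1305.75 = 0.0460
  yellow: (443 − 435.25)² / 435.25 = 0.1380
χ² = 0.0460 + 0.1380 = 0.184

0.184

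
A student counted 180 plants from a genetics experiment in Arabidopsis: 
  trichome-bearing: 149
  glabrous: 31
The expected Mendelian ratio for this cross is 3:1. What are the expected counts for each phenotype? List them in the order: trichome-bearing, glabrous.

Expected counts for N = 180 under a 3:1 ratio (total parts = 4):
  trichome-bearing: 180 × 3/4 = 135
  glabrous: 180 × 1/4 = 45

135, 45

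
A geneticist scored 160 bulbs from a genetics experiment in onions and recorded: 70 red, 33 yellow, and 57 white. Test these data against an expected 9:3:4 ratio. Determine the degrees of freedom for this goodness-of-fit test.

2

A goodness-of-fit test with 3 phenotype classes has df = 3 − 1 = 2.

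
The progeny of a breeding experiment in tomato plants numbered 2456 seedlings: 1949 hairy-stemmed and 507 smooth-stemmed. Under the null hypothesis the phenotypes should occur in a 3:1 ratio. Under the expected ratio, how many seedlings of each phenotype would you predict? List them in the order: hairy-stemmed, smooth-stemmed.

1842, 614

Expected counts for N = 2456 under a 3:1 ratio (total parts = 4):
  hairy-stemmed: 2456 × 3/4 = 1842
  smooth-stemmed: 2456 × 1/4 = 614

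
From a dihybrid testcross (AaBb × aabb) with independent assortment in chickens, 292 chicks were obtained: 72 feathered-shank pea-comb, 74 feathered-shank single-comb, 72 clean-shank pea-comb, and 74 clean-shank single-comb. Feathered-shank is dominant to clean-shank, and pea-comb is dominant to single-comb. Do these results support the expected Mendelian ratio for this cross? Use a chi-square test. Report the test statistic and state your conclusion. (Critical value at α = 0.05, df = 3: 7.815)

A dihybrid testcross with independent assortment gives a 1:1:1:1 ratio.
Under the 1:1:1:1 hypothesis (Σ ratio = 4, N = 292):
  feathered-shank pea-comb: 292 × 1/4 = 73
  feathered-shank single-comb: 292 × 1/4 = 73
  clean-shank pea-comb: 292 × 1/4 = 73
  clean-shank single-comb: 292 × 1/4 = 73
χ² = Σ (O − E)² / E
  feathered-shank pea-comb: (72 − 73)² / 73 = 0.0137
  feathered-shank single-comb: (74 − 73)² / 73 = 0.0137
  clean-shank pea-comb: (72 − 73)² / 73 = 0.0137
  clean-shank single-comb: (74 − 73)² / 73 = 0.0137
χ² = 0.0137 + 0.0137 + 0.0137 + 0.0137 = 0.0548 ≈ 0.055
Degrees of freedom = 4 − 1 = 3; critical value at α = 0.05 is 7.815.
Since 0.055 < 7.815, we fail to reject the null hypothesis — the data are consistent with the 1:1:1:1 ratio.

0.055; consistent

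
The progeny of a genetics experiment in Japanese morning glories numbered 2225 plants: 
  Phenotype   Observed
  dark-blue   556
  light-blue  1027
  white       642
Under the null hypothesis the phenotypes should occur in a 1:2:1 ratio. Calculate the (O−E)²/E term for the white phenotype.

Under the 1:2:1 hypothesis (Σ ratio = 4, N = 2225):
  dark-blue: 2225 × 1/4 = 556.25
  light-blue: 2225 × 2/4 = 1112.5
  white: 2225 × 1/4 = 556.25
Contribution of white: (642 − 556.25)² / 556.25 = 13.2190

13.219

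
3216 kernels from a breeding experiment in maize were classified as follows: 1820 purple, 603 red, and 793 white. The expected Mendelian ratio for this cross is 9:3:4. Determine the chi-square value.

The 9:3:4 ratio has 16 parts, so with N = 3216 the expected counts are:
  purple: 3216 × 9/16 = 1809
  red: 3216 × 3/16 = 603
  white: 3216 × 4/16 = 804
χ² = Σ (O − E)² / E
  purple: (1820 − 1809)² / 1809 = 0.0669
  red: (603 − 603)² / 603 = 0.0000
  white: (793 − 804)² / 804 = 0.1505
χ² = 0.0669 + 0.0000 + 0.1505 = 0.2174 ≈ 0.217

0.217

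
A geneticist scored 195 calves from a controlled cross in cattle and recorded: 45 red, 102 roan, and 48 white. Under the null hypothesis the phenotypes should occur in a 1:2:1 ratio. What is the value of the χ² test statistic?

Under the 1:2:1 hypothesis (Σ ratio = 4, N = 195):
  red: 195 × 1/4 = 48.75
  roan: 195 × 2/4 = 97.5
  white: 195 × 1/4 = 48.75
χ² = Σ (O − E)² / E
  red: (45 − 48.75)² / 48.75 = 0.2885
  roan: (102 − 97.5)² / 97.5 = 0.2077
  white: (48 − 48.75)² / 48.75 = 0.0115
χ² = 0.2885 + 0.2077 + 0.0115 = 0.5077 ≈ 0.508

0.508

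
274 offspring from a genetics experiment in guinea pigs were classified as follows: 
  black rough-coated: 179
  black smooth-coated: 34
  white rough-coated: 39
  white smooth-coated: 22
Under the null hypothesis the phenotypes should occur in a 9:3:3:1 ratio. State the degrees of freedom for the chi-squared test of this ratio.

3

A goodness-of-fit test with 4 phenotype classes has df = 4 − 1 = 3.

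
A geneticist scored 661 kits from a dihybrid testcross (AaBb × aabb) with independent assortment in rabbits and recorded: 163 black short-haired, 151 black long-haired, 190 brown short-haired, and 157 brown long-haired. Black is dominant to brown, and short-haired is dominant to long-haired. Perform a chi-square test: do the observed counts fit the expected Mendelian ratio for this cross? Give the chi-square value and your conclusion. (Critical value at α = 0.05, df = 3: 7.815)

5.378; consistent

A dihybrid testcross with independent assortment gives a 1:1:1:1 ratio.
Total ratio parts = 4. Expected numbers out of 661:
  black short-haired: 661 × 1/4 = 165.25
  black long-haired: 661 × 1/4 = 165.25
  brown short-haired: 661 × 1/4 = 165.25
  brown long-haired: 661 × 1/4 = 165.25
χ² = Σ (O − E)² / E
  black short-haired: (163 − 165.25)² / 165.25 = 0.0306
  black long-haired: (151 − 165.25)² / 165.25 = 1.2288
  brown short-haired: (190 − 165.25)² / 165.25 = 3.7069
  brown long-haired: (157 − 165.25)² / 165.25 = 0.4119
χ² = 0.0306 + 1.2288 + 3.7069 + 0.4119 = 5.3782 ≈ 5.378
Degrees of freedom = 4 − 1 = 3; critical value at α = 0.05 is 7.815.
Since 5.378 < 7.815, we fail to reject the null hypothesis — the data are consistent with the 1:1:1:1 ratio.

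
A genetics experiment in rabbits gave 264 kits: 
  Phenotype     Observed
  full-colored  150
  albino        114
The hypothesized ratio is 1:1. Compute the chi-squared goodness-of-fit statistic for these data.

4.909

Expected counts for N = 264 under a 1:1 ratio (total parts = 2):
  full-colored: 264 × 1/2 = 132
  albino: 264 × 1/2 = 132
χ² = Σ (O − E)² / E
  full-colored: (150 − 132)² / 132 = 2.4545
  albino: (114 − 132)² / 132 = 2.4545
χ² = 2.4545 + 2.4545 = 4.909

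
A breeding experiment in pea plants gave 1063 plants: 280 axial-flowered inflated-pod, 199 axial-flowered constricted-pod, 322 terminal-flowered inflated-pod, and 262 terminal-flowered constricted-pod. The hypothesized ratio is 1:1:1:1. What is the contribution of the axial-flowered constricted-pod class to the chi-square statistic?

The 1:1:1:1 ratio has 4 parts, so with N = 1063 the expected counts are:
  axial-flowered inflated-pod: 1063 × 1/4 = 265.75
  axial-flowered constricted-pod: 1063 × 1/4 = 265.75
  terminal-flowered inflated-pod: 1063 × 1/4 = 265.75
  terminal-flowered constricted-pod: 1063 × 1/4 = 265.75
Contribution of axial-flowered constricted-pod: (199 − 265.75)² / 265.75 = 16.7660

16.766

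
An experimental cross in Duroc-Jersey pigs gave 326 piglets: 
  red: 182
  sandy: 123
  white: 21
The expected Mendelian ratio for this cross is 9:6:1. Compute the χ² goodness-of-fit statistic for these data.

The 9:6:1 ratio has 16 parts, so with N = 326 the expected counts are:
  red: 326 × 9/16 = 183.375
  sandy: 326 × 6/16 = 122.25
  white: 326 × 1/16 = 20.375
χ² = Σ (O − E)² / E
  red: (182 − 183.375)² / 183.375 = 0.0103
  sandy: (123 − 122.25)² / 122.25 = 0.0046
  white: (21 − 20.375)² / 20.375 = 0.0192
χ² = 0.0103 + 0.0046 + 0.0192 = 0.0341 ≈ 0.034

0.034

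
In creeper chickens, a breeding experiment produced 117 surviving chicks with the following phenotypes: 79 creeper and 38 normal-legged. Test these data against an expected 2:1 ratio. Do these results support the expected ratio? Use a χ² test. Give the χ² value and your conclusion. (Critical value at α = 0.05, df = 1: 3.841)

0.038; consistent

The 2:1 ratio has 3 parts, so with N = 117 the expected counts are:
  creeper: 117 × 2/3 = 78
  normal-legged: 117 × 1/3 = 39
χ² = Σ (O − E)² / E
  creeper: (79 − 78)² / 78 = 0.0128
  normal-legged: (38 − 39)² / 39 = 0.0256
χ² = 0.0128 + 0.0256 = 0.0384 ≈ 0.038
Degrees of freedom = 2 − 1 = 1; critical value at α = 0.05 is 3.841.
Since 0.038 < 3.841, we fail to reject the null hypothesis — the data are consistent with the 2:1 ratio.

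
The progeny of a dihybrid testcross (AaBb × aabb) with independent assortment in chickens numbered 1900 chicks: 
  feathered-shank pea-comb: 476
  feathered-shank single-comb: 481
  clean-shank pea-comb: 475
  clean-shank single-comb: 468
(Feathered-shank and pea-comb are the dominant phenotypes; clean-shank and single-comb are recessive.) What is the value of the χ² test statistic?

A dihybrid testcross with independent assortment gives a 1:1:1:1 ratio.
The 1:1:1:1 ratio has 4 parts, so with N = 1900 the expected counts are:
  feathered-shank pea-comb: 1900 × 1/4 = 475
  feathered-shank single-comb: 1900 × 1/4 = 475
  clean-shank pea-comb: 1900 × 1/4 = 475
  clean-shank single-comb: 1900 × 1/4 = 475
χ² = Σ (O − E)² / E
  feathered-shank pea-comb: (476 − 475)² / 475 = 0.0021
  feathered-shank single-comb: (481 − 475)² / 475 = 0.0758
  clean-shank pea-comb: (475 − 475)² / 475 = 0.0000
  clean-shank single-comb: (468 − 475)² / 475 = 0.1032
χ² = 0.0021 + 0.0758 + 0.0000 + 0.1032 = 0.1811 ≈ 0.181

0.181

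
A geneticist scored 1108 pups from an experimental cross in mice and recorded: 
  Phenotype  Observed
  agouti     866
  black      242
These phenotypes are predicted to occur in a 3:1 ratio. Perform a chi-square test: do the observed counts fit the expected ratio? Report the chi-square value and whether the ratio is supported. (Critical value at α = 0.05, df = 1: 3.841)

5.897; not consistent

Total ratio parts = 4. Expected numbers out of 1108:
  agouti: 1108 × 3/4 = 831
  black: 1108 × 1/4 = 277
χ² = Σ (O − E)² / E
  agouti: (866 − 831)² / 831 = 1.4741
  black: (242 − 277)² / 277 = 4.4224
χ² = 1.4741 + 4.4224 = 5.8965 ≈ 5.897
Degrees of freedom = 2 − 1 = 1; critical value at α = 0.05 is 3.841.
Since 5.897 > 3.841, we reject the null hypothesis — the data do not fit the 3:1 ratio.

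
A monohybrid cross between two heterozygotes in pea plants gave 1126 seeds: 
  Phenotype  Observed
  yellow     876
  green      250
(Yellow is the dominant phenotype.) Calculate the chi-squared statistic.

4.700

For a monohybrid cross between heterozygotes with complete dominance, the expected phenotypic ratio is 3:1.
The 3:1 ratio has 4 parts, so with N = 1126 the expected counts are:
  yellow: 1126 × 3/4 = 844.5
  green: 1126 × 1/4 = 281.5
χ² = Σ (O − E)² / E
  yellow: (876 − 844.5)² / 844.5 = 1.1750
  green: (250 − 281.5)² / 281.5 = 3.5249
χ² = 1.1750 + 3.5249 = 4.6999 ≈ 4.700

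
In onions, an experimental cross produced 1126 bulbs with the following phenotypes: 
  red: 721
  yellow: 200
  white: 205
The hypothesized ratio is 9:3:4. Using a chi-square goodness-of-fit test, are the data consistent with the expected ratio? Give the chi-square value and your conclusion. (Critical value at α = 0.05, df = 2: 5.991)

The 9:3:4 ratio has 16 parts, so with N = 1126 the expected counts are:
  red: 1126 × 9/16 = 633.375
  yellow: 1126 × 3/16 = 211.125
  white: 1126 × 4/16 = 281.5
χ² = Σ (O − E)² / E
  red: (721 − 633.375)² / 633.375 = 12.1226
  yellow: (200 − 211.125)² / 211.125 = 0.5862
  white: (205 − 281.5)² / 281.5 = 20.7895
χ² = 12.1226 + 0.5862 + 20.7895 = 33.4983 ≈ 33.498
Degrees of freedom = 3 − 1 = 2; critical value at α = 0.05 is 5.991.
Since 33.498 > 5.991, we reject the null hypothesis — the data do not fit the 9:3:4 ratio.

33.498; not consistent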